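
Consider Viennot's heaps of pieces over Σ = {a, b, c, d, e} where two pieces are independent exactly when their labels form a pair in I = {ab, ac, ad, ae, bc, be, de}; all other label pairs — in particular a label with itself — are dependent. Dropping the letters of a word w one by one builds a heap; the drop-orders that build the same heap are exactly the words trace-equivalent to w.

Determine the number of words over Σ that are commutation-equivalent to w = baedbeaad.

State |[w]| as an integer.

piece 0:b — minimal
piece 1:a — minimal
piece 2:e — minimal
piece 3:d rests on {0:b}
piece 4:b rests on {3:d}
piece 5:e rests on {2:e}
piece 6:a rests on {1:a}
piece 7:a rests on {6:a}
piece 8:d rests on {4:b}
minimal pieces: {0:b, 1:a, 2:e}
ways to finish when only these pieces remain (= sum over removing one remaining piece with nothing left below it):
  1 left: {5}→1  {7}→1  {8}→1
  2 left: {2,5}→1  {4,8}→1  {5,7}→2  {5,8}→2  {6,7}→1  {7,8}→2
  3 left: {1,6,7}→1  {2,5,7}→3  {2,5,8}→3  {3,4,8}→1  {4,5,8}→3  {4,7,8}→3  {5,6,7}→3  {5,7,8}→6  {6,7,8}→3
  4 left: {0,3,4,8}→1  {1,5,6,7}→4  {1,6,7,8}→4  {2,4,5,8}→6  {2,5,6,7}→6  {2,5,7,8}→12  {3,4,5,8}→4  {3,4,7,8}→4  {4,5,7,8}→12  {4,6,7,8}→6  {5,6,7,8}→12
  5 left: {0,3,4,5,8}→5  {0,3,4,7,8}→5  {1,2,5,6,7}→10  {1,4,6,7,8}→10  {1,5,6,7,8}→20  {2,3,4,5,8}→10  {2,4,5,7,8}→30  {2,5,6,7,8}→30  {3,4,5,7,8}→20  {3,4,6,7,8}→10  {4,5,6,7,8}→30
  6 left: {0,2,3,4,5,8}→15  {0,3,4,5,7,8}→30  {0,3,4,6,7,8}→15  {1,2,5,6,7,8}→60  {1,3,4,6,7,8}→20  {1,4,5,6,7,8}→60  {2,3,4,5,7,8}→60  {2,4,5,6,7,8}→90  {3,4,5,6,7,8}→60
  7 left: {0,1,3,4,6,7,8}→35  {0,2,3,4,5,7,8}→105  {0,3,4,5,6,7,8}→105  {1,2,4,5,6,7,8}→210  {1,3,4,5,6,7,8}→140  {2,3,4,5,6,7,8}→210
  placing 0:b first → 560 extensions
  placing 1:a first → 420 extensions
  placing 2:e first → 280 extensions
total linear extensions = 1260

1260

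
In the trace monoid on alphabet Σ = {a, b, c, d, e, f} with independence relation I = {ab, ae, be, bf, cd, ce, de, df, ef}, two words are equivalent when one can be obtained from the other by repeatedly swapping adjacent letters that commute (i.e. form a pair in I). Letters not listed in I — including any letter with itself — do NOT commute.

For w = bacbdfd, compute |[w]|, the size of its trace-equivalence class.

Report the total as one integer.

0(b) covers ∅
1(a) covers ∅
2(c) covers 0:b, 1:a
3(b) covers 2:c
4(d) covers 3:b
5(f) covers 2:c
6(d) covers 4:d
floor of heap: 0:b, 1:a
completions by unplaced set U, small U first (add the entries for U minus each lowest piece of U):
  |U|=1: {5}:1  {6}:1
  |U|=2: {4,6}:1  {5,6}:2
  |U|=3: {3,4,6}:1  {4,5,6}:3
  |U|=4: {3,4,5,6}:4
  |U|=5: {2,3,4,5,6}:4
  start at 0(b): 4
  start at 1(a): 4
sum over floor = 8

8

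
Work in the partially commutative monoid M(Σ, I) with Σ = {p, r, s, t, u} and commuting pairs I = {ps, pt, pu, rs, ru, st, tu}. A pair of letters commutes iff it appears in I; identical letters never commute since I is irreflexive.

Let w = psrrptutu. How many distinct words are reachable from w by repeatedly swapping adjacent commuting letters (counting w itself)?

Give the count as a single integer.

252

piece 0:p — minimal
piece 1:s — minimal
piece 2:r rests on {0:p}
piece 3:r rests on {2:r}
piece 4:p rests on {3:r}
piece 5:t rests on {3:r}
piece 6:u rests on {1:s}
piece 7:t rests on {5:t}
piece 8:u rests on {6:u}
minimal pieces: {0:p, 1:s}
ways to finish when only these pieces remain (= sum over removing one remaining piece with nothing left below it):
  1 left: {4}→1  {7}→1  {8}→1
  2 left: {4,7}→2  {4,8}→2  {5,7}→1  {6,8}→1  {7,8}→2
  3 left: {1,6,8}→1  {4,5,7}→3  {4,6,8}→3  {4,7,8}→6  {5,7,8}→3  {6,7,8}→3
  4 left: {1,4,6,8}→4  {1,6,7,8}→4  {3,4,5,7}→3  {4,5,7,8}→12  {4,6,7,8}→12  {5,6,7,8}→6
  5 left: {1,4,6,7,8}→20  {1,5,6,7,8}→10  {2,3,4,5,7}→3  {3,4,5,7,8}→15  {4,5,6,7,8}→30
  6 left: {0,2,3,4,5,7}→3  {1,4,5,6,7,8}→60  {2,3,4,5,7,8}→18  {3,4,5,6,7,8}→45
  7 left: {0,2,3,4,5,7,8}→21  {1,3,4,5,6,7,8}→105  {2,3,4,5,6,7,8}→63
  placing 0:p first → 168 extensions
  placing 1:s first → 84 extensions
total linear extensions = 252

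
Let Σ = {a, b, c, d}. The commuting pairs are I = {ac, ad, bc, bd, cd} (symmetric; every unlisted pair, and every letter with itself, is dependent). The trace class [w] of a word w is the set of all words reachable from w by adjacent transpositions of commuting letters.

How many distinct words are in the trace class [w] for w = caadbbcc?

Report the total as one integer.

280

#0=c has no predecessor
#1=a has no predecessor
#2=a depends on [1:a]
#3=d has no predecessor
#4=b depends on [2:a]
#5=b depends on [4:b]
#6=c depends on [0:c]
#7=c depends on [6:c]
sources: [0:c, 1:a, 3:d]
N(rest) = Σ N(rest − s) over sources s of rest; N(one piece) = 1:
  size 1 → [3]=1  [5]=1  [7]=1
  size 2 → [3,5]=2  [3,7]=2  [4,5]=1  [5,7]=2  [6,7]=1
  size 3 → [0,6,7]=1  [2,4,5]=1  [3,4,5]=3  [3,5,7]=6  [3,6,7]=3  [4,5,7]=3  [5,6,7]=3
  size 4 → [0,3,6,7]=4  [0,5,6,7]=4  [1,2,4,5]=1  [2,3,4,5]=4  [2,4,5,7]=4  [3,4,5,7]=12  [3,5,6,7]=12  [4,5,6,7]=6
  size 5 → [0,3,5,6,7]=20  [0,4,5,6,7]=10  [1,2,3,4,5]=5  [1,2,4,5,7]=5  [2,3,4,5,7]=20  [2,4,5,6,7]=10  [3,4,5,6,7]=30
  size 6 → [0,2,4,5,6,7]=20  [0,3,4,5,6,7]=60  [1,2,3,4,5,7]=30  [1,2,4,5,6,7]=15  [2,3,4,5,6,7]=60
  first=0(c) contributes 105
  first=1(a) contributes 140
  first=3(d) contributes 35
|[w]| = 280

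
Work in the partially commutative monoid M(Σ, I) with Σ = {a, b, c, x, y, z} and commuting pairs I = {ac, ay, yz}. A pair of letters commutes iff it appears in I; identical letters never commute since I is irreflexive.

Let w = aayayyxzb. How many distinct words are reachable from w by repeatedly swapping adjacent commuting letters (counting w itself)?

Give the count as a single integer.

0(a) covers ∅
1(a) covers 0:a
2(y) covers ∅
3(a) covers 1:a
4(y) covers 2:y
5(y) covers 4:y
6(x) covers 3:a, 5:y
7(z) covers 6:x
8(b) covers 7:z
floor of heap: 0:a, 2:y
completions by unplaced set U, small U first (add the entries for U minus each lowest piece of U):
  |U|=1: {8}:1
  |U|=2: {7,8}:1
  |U|=3: {6,7,8}:1
  |U|=4: {3,6,7,8}:1  {5,6,7,8}:1
  |U|=5: {1,3,6,7,8}:1  {3,5,6,7,8}:2  {4,5,6,7,8}:1
  |U|=6: {0,1,3,6,7,8}:1  {1,3,5,6,7,8}:3  {2,4,5,6,7,8}:1  {3,4,5,6,7,8}:3
  |U|=7: {0,1,3,5,6,7,8}:4  {1,3,4,5,6,7,8}:6  {2,3,4,5,6,7,8}:4
  start at 0(a): 10
  start at 2(y): 10
sum over floor = 20

20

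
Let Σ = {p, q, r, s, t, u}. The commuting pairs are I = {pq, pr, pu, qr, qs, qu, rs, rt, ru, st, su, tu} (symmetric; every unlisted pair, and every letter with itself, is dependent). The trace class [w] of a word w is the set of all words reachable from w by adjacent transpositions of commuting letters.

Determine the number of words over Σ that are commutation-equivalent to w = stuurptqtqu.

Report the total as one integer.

2640

drop 0:s onto floor
drop 1:t onto floor
drop 2:u onto floor
drop 3:u onto {2:u}
drop 4:r onto floor
drop 5:p onto {0:s, 1:t}
drop 6:t onto {5:p}
drop 7:q onto {6:t}
drop 8:t onto {7:q}
drop 9:q onto {8:t}
drop 10:u onto {3:u}
ground layer = {0:s, 1:t, 2:u, 4:r}
drop-orders for the pieces not yet dropped (sum over which currently-grounded one goes next):
  1 to go: {4} 1  {9} 1  {10} 1
  2 to go: {3,10} 1  {4,9} 2  {4,10} 2  {8,9} 1  {9,10} 2
  3 to go: {2,3,10} 1  {3,4,10} 3  {3,9,10} 3  {4,8,9} 3  {4,9,10} 6  {7,8,9} 1  {8,9,10} 3
  4 to go: {2,3,4,10} 4  {2,3,9,10} 4  {3,4,9,10} 12  {3,8,9,10} 6  {4,7,8,9} 4  {4,8,9,10} 12  {6,7,8,9} 1  {7,8,9,10} 4
  5 to go: {2,3,4,9,10} 20  {2,3,8,9,10} 10  {3,4,8,9,10} 30  {3,7,8,9,10} 10  {4,6,7,8,9} 5  {4,7,8,9,10} 20  {5,6,7,8,9} 1  {6,7,8,9,10} 5
  6 to go: {0,5,6,7,8,9} 1  {1,5,6,7,8,9} 1  {2,3,4,8,9,10} 60  {2,3,7,8,9,10} 20  {3,4,7,8,9,10} 60  {3,6,7,8,9,10} 15  {4,5,6,7,8,9} 6  {4,6,7,8,9,10} 30  {5,6,7,8,9,10} 6
  7 to go: {0,1,5,6,7,8,9} 2  {0,4,5,6,7,8,9} 7  {0,5,6,7,8,9,10} 7  {1,4,5,6,7,8,9} 7  {1,5,6,7,8,9,10} 7  {2,3,4,7,8,9,10} 140  {2,3,6,7,8,9,10} 35  {3,4,6,7,8,9,10} 105  {3,5,6,7,8,9,10} 21  {4,5,6,7,8,9,10} 42
  8 to go: {0,1,4,5,6,7,8,9} 16  {0,1,5,6,7,8,9,10} 16  {0,3,5,6,7,8,9,10} 28  {0,4,5,6,7,8,9,10} 56  {1,3,5,6,7,8,9,10} 28  {1,4,5,6,7,8,9,10} 56  {2,3,4,6,7,8,9,10} 280  {2,3,5,6,7,8,9,10} 56  {3,4,5,6,7,8,9,10} 168
  9 to go: {0,1,3,5,6,7,8,9,10} 72  {0,1,4,5,6,7,8,9,10} 144  {0,2,3,5,6,7,8,9,10} 84  {0,3,4,5,6,7,8,9,10} 252  {1,2,3,5,6,7,8,9,10} 84  {1,3,4,5,6,7,8,9,10} 252  {2,3,4,5,6,7,8,9,10} 504
  if 0:s drops first: 840 orders
  if 1:t drops first: 840 orders
  if 2:u drops first: 720 orders
  if 4:r drops first: 240 orders
heap linearizations: 2640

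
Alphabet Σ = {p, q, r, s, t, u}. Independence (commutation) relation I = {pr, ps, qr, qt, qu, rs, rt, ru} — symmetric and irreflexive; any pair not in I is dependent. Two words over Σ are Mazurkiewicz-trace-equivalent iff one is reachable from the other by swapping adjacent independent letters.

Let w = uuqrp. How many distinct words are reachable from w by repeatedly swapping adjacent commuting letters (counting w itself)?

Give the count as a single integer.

piece 0:u — minimal
piece 1:u rests on {0:u}
piece 2:q — minimal
piece 3:r — minimal
piece 4:p rests on {1:u, 2:q}
minimal pieces: {0:u, 2:q, 3:r}
ways to finish when only these pieces remain (= sum over removing one remaining piece with nothing left below it):
  1 left: {3}→1  {4}→1
  2 left: {1,4}→1  {2,4}→1  {3,4}→2
  3 left: {0,1,4}→1  {1,2,4}→2  {1,3,4}→3  {2,3,4}→3
  placing 0:u first → 8 extensions
  placing 2:q first → 4 extensions
  placing 3:r first → 3 extensions
total linear extensions = 15

15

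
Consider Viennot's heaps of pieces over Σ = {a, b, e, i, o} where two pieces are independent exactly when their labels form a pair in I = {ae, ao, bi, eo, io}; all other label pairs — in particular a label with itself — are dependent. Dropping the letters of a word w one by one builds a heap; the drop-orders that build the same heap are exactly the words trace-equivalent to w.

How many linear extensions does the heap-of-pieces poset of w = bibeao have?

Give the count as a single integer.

piece 0:b — minimal
piece 1:i — minimal
piece 2:b rests on {0:b}
piece 3:e rests on {1:i, 2:b}
piece 4:a rests on {1:i, 2:b}
piece 5:o rests on {2:b}
minimal pieces: {0:b, 1:i}
ways to finish when only these pieces remain (= sum over removing one remaining piece with nothing left below it):
  1 left: {3}→1  {4}→1  {5}→1
  2 left: {3,4}→2  {3,5}→2  {4,5}→2
  3 left: {1,3,4}→2  {3,4,5}→6
  4 left: {1,3,4,5}→8  {2,3,4,5}→6
  placing 0:b first → 14 extensions
  placing 1:i first → 6 extensions
total linear extensions = 20

20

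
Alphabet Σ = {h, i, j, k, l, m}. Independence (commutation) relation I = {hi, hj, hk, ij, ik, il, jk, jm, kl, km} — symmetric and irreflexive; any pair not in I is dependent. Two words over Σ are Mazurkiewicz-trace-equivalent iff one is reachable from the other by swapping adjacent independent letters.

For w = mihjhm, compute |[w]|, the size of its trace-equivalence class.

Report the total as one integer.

18

piece 0:m — minimal
piece 1:i rests on {0:m}
piece 2:h rests on {0:m}
piece 3:j — minimal
piece 4:h rests on {2:h}
piece 5:m rests on {1:i, 4:h}
minimal pieces: {0:m, 3:j}
ways to finish when only these pieces remain (= sum over removing one remaining piece with nothing left below it):
  1 left: {3}→1  {5}→1
  2 left: {1,5}→1  {3,5}→2  {4,5}→1
  3 left: {1,3,5}→3  {1,4,5}→2  {2,4,5}→1  {3,4,5}→3
  4 left: {1,2,4,5}→3  {1,3,4,5}→8  {2,3,4,5}→4
  placing 0:m first → 15 extensions
  placing 3:j first → 3 extensions
total linear extensions = 18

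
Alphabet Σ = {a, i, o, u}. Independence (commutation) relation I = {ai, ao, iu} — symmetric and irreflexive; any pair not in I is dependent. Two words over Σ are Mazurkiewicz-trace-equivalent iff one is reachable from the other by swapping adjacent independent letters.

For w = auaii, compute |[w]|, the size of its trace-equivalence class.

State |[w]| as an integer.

10

#0=a has no predecessor
#1=u depends on [0:a]
#2=a depends on [1:u]
#3=i has no predecessor
#4=i depends on [3:i]
sources: [0:a, 3:i]
N(rest) = Σ N(rest − s) over sources s of rest; N(one piece) = 1:
  size 1 → [2]=1  [4]=1
  size 2 → [1,2]=1  [2,4]=2  [3,4]=1
  size 3 → [0,1,2]=1  [1,2,4]=3  [2,3,4]=3
  first=0(a) contributes 6
  first=3(i) contributes 4
|[w]| = 10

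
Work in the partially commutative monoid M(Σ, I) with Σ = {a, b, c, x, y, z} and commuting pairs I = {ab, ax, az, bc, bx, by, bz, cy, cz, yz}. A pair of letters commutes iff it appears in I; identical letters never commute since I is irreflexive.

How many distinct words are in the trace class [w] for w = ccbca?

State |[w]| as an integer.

5

drop 0:c onto floor
drop 1:c onto {0:c}
drop 2:b onto floor
drop 3:c onto {1:c}
drop 4:a onto {3:c}
ground layer = {0:c, 2:b}
drop-orders for the pieces not yet dropped (sum over which currently-grounded one goes next):
  1 to go: {2} 1  {4} 1
  2 to go: {2,4} 2  {3,4} 1
  3 to go: {1,3,4} 1  {2,3,4} 3
  if 0:c drops first: 4 orders
  if 2:b drops first: 1 orders
heap linearizations: 5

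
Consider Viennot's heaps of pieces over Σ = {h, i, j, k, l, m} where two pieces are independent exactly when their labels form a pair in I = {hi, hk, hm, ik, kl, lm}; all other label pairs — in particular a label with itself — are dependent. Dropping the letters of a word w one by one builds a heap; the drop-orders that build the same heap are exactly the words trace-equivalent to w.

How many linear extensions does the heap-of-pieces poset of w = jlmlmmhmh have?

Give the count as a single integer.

drop 0:j onto floor
drop 1:l onto {0:j}
drop 2:m onto {0:j}
drop 3:l onto {1:l}
drop 4:m onto {2:m}
drop 5:m onto {4:m}
drop 6:h onto {3:l}
drop 7:m onto {5:m}
drop 8:h onto {6:h}
ground layer = {0:j}
drop-orders for the pieces not yet dropped (sum over which currently-grounded one goes next):
  1 to go: {7} 1  {8} 1
  2 to go: {5,7} 1  {6,8} 1  {7,8} 2
  3 to go: {3,6,8} 1  {4,5,7} 1  {5,7,8} 3  {6,7,8} 3
  4 to go: {1,3,6,8} 1  {2,4,5,7} 1  {3,6,7,8} 4  {4,5,7,8} 4  {5,6,7,8} 6
  5 to go: {1,3,6,7,8} 5  {2,4,5,7,8} 5  {3,5,6,7,8} 10  {4,5,6,7,8} 10
  6 to go: {1,3,5,6,7,8} 15  {2,4,5,6,7,8} 15  {3,4,5,6,7,8} 20
  7 to go: {1,3,4,5,6,7,8} 35  {2,3,4,5,6,7,8} 35
  if 0:j drops first: 70 orders

70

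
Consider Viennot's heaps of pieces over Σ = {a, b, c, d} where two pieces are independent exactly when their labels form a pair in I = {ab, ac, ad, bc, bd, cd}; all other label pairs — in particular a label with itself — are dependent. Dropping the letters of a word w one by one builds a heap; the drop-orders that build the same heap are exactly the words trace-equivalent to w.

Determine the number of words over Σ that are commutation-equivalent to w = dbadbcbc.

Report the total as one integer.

1680

0(d) covers ∅
1(b) covers ∅
2(a) covers ∅
3(d) covers 0:d
4(b) covers 1:b
5(c) covers ∅
6(b) covers 4:b
7(c) covers 5:c
floor of heap: 0:d, 1:b, 2:a, 5:c
completions by unplaced set U, small U first (add the entries for U minus each lowest piece of U):
  |U|=1: {2}:1  {3}:1  {6}:1  {7}:1
  |U|=2: {0,3}:1  {2,3}:2  {2,6}:2  {2,7}:2  {3,6}:2  {3,7}:2  {4,6}:1  {5,7}:1  {6,7}:2
  |U|=3: {0,2,3}:3  {0,3,6}:3  {0,3,7}:3  {1,4,6}:1  {2,3,6}:6  {2,3,7}:6  {2,4,6}:3  {2,5,7}:3  {2,6,7}:6  {3,4,6}:3  {3,5,7}:3  {3,6,7}:6  {4,6,7}:3  {5,6,7}:3
  |U|=4: {0,2,3,6}:12  {0,2,3,7}:12  {0,3,4,6}:6  {0,3,5,7}:6  {0,3,6,7}:12  {1,2,4,6}:4  {1,3,4,6}:4  {1,4,6,7}:4  {2,3,4,6}:12  {2,3,5,7}:12  {2,3,6,7}:24  {2,4,6,7}:12  {2,5,6,7}:12  {3,4,6,7}:12  {3,5,6,7}:12  {4,5,6,7}:6
  |U|=5: {0,1,3,4,6}:10  {0,2,3,4,6}:30  {0,2,3,5,7}:30  {0,2,3,6,7}:60  {0,3,4,6,7}:30  {0,3,5,6,7}:30  {1,2,3,4,6}:20  {1,2,4,6,7}:20  {1,3,4,6,7}:20  {1,4,5,6,7}:10  {2,3,4,6,7}:60  {2,3,5,6,7}:60  {2,4,5,6,7}:30  {3,4,5,6,7}:30
  |U|=6: {0,1,2,3,4,6}:60  {0,1,3,4,6,7}:60  {0,2,3,4,6,7}:180  {0,2,3,5,6,7}:180  {0,3,4,5,6,7}:90  {1,2,3,4,6,7}:120  {1,2,4,5,6,7}:60  {1,3,4,5,6,7}:60  {2,3,4,5,6,7}:180
  start at 0(d): 420
  start at 1(b): 630
  start at 2(a): 210
  start at 5(c): 420
sum over floor = 1680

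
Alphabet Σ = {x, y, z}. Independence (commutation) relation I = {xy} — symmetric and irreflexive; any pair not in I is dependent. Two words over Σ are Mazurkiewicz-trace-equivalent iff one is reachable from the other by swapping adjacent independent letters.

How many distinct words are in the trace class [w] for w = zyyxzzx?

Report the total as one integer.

3

piece 0:z — minimal
piece 1:y rests on {0:z}
piece 2:y rests on {1:y}
piece 3:x rests on {0:z}
piece 4:z rests on {2:y, 3:x}
piece 5:z rests on {4:z}
piece 6:x rests on {5:z}
minimal pieces: {0:z}
ways to finish when only these pieces remain (= sum over removing one remaining piece with nothing left below it):
  1 left: {6}→1
  2 left: {5,6}→1
  3 left: {4,5,6}→1
  4 left: {2,4,5,6}→1  {3,4,5,6}→1
  5 left: {1,2,4,5,6}→1  {2,3,4,5,6}→2
  placing 0:z first → 3 extensions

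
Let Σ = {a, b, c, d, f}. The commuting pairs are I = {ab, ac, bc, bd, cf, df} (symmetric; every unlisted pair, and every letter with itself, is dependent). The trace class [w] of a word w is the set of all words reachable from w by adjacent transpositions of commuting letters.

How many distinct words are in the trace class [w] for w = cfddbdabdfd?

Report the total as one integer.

0(c) covers ∅
1(f) covers ∅
2(d) covers 0:c
3(d) covers 2:d
4(b) covers 1:f
5(d) covers 3:d
6(a) covers 1:f, 5:d
7(b) covers 4:b
8(d) covers 6:a
9(f) covers 6:a, 7:b
10(d) covers 8:d
floor of heap: 0:c, 1:f
completions by unplaced set U, small U first (add the entries for U minus each lowest piece of U):
  |U|=1: {9}:1  {10}:1
  |U|=2: {7,9}:1  {8,10}:1  {9,10}:2
  |U|=3: {4,7,9}:1  {7,9,10}:3  {8,9,10}:3
  |U|=4: {4,7,9,10}:4  {6,8,9,10}:3  {7,8,9,10}:6
  |U|=5: {4,7,8,9,10}:10  {5,6,8,9,10}:3  {6,7,8,9,10}:9
  |U|=6: {3,5,6,8,9,10}:3  {4,6,7,8,9,10}:19  {5,6,7,8,9,10}:12
  |U|=7: {1,4,6,7,8,9,10}:19  {2,3,5,6,8,9,10}:3  {3,5,6,7,8,9,10}:15  {4,5,6,7,8,9,10}:31
  |U|=8: {0,2,3,5,6,8,9,10}:3  {1,4,5,6,7,8,9,10}:50  {2,3,5,6,7,8,9,10}:18  {3,4,5,6,7,8,9,10}:46
  |U|=9: {0,2,3,5,6,7,8,9,10}:21  {1,3,4,5,6,7,8,9,10}:96  {2,3,4,5,6,7,8,9,10}:64
  start at 0(c): 160
  start at 1(f): 85
sum over floor = 245

245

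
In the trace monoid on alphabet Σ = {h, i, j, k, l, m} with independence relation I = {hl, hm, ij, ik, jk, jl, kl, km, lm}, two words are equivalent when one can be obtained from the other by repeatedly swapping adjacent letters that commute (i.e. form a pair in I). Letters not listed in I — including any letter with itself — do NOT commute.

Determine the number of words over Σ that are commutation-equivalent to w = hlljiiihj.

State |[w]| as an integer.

#0=h has no predecessor
#1=l has no predecessor
#2=l depends on [1:l]
#3=j depends on [0:h]
#4=i depends on [0:h, 2:l]
#5=i depends on [4:i]
#6=i depends on [5:i]
#7=h depends on [3:j, 6:i]
#8=j depends on [7:h]
sources: [0:h, 1:l]
N(rest) = Σ N(rest − s) over sources s of rest; N(one piece) = 1:
  size 1 → [8]=1
  size 2 → [7,8]=1
  size 3 → [3,7,8]=1  [6,7,8]=1
  size 4 → [3,6,7,8]=2  [5,6,7,8]=1
  size 5 → [3,5,6,7,8]=3  [4,5,6,7,8]=1
  size 6 → [2,4,5,6,7,8]=1  [3,4,5,6,7,8]=4
  size 7 → [0,3,4,5,6,7,8]=4  [1,2,4,5,6,7,8]=1  [2,3,4,5,6,7,8]=5
  first=0(h) contributes 6
  first=1(l) contributes 9
|[w]| = 15

15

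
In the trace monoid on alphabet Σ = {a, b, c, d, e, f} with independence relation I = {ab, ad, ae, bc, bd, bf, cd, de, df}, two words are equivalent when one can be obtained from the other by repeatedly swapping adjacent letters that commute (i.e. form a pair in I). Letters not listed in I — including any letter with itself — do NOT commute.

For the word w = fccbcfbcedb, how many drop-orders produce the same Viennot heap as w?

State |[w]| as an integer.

piece 0:f — minimal
piece 1:c rests on {0:f}
piece 2:c rests on {1:c}
piece 3:b — minimal
piece 4:c rests on {2:c}
piece 5:f rests on {4:c}
piece 6:b rests on {3:b}
piece 7:c rests on {5:f}
piece 8:e rests on {6:b, 7:c}
piece 9:d — minimal
piece 10:b rests on {8:e}
minimal pieces: {0:f, 3:b, 9:d}
ways to finish when only these pieces remain (= sum over removing one remaining piece with nothing left below it):
  1 left: {9}→1  {10}→1
  2 left: {8,10}→1  {9,10}→2
  3 left: {6,8,10}→1  {7,8,10}→1  {8,9,10}→3
  4 left: {3,6,8,10}→1  {5,7,8,10}→1  {6,7,8,10}→2  {6,8,9,10}→4  {7,8,9,10}→4
  5 left: {3,6,7,8,10}→3  {3,6,8,9,10}→5  {4,5,7,8,10}→1  {5,6,7,8,10}→3  {5,7,8,9,10}→5  {6,7,8,9,10}→10
  6 left: {2,4,5,7,8,10}→1  {3,5,6,7,8,10}→6  {3,6,7,8,9,10}→18  {4,5,6,7,8,10}→4  {4,5,7,8,9,10}→6  {5,6,7,8,9,10}→18
  7 left: {1,2,4,5,7,8,10}→1  {2,4,5,6,7,8,10}→5  {2,4,5,7,8,9,10}→7  {3,4,5,6,7,8,10}→10  {3,5,6,7,8,9,10}→42  {4,5,6,7,8,9,10}→28
  8 left: {0,1,2,4,5,7,8,10}→1  {1,2,4,5,6,7,8,10}→6  {1,2,4,5,7,8,9,10}→8  {2,3,4,5,6,7,8,10}→15  {2,4,5,6,7,8,9,10}→40  {3,4,5,6,7,8,9,10}→80
  9 left: {0,1,2,4,5,6,7,8,10}→7  {0,1,2,4,5,7,8,9,10}→9  {1,2,3,4,5,6,7,8,10}→21  {1,2,4,5,6,7,8,9,10}→54  {2,3,4,5,6,7,8,9,10}→135
  placing 0:f first → 210 extensions
  placing 3:b first → 70 extensions
  placing 9:d first → 28 extensions
total linear extensions = 308

308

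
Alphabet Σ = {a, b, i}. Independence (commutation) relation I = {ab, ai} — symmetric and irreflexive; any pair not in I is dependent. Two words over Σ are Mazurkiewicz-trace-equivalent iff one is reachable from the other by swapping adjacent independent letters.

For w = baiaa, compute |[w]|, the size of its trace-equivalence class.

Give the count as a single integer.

drop 0:b onto floor
drop 1:a onto floor
drop 2:i onto {0:b}
drop 3:a onto {1:a}
drop 4:a onto {3:a}
ground layer = {0:b, 1:a}
drop-orders for the pieces not yet dropped (sum over which currently-grounded one goes next):
  1 to go: {2} 1  {4} 1
  2 to go: {0,2} 1  {2,4} 2  {3,4} 1
  3 to go: {0,2,4} 3  {1,3,4} 1  {2,3,4} 3
  if 0:b drops first: 4 orders
  if 1:a drops first: 6 orders
heap linearizations: 10

10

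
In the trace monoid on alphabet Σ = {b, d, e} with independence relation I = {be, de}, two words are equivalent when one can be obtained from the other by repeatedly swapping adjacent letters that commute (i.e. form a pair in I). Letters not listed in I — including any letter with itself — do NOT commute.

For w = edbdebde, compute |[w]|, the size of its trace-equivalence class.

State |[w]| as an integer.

56

piece 0:e — minimal
piece 1:d — minimal
piece 2:b rests on {1:d}
piece 3:d rests on {2:b}
piece 4:e rests on {0:e}
piece 5:b rests on {3:d}
piece 6:d rests on {5:b}
piece 7:e rests on {4:e}
minimal pieces: {0:e, 1:d}
ways to finish when only these pieces remain (= sum over removing one remaining piece with nothing left below it):
  1 left: {6}→1  {7}→1
  2 left: {4,7}→1  {5,6}→1  {6,7}→2
  3 left: {0,4,7}→1  {3,5,6}→1  {4,6,7}→3  {5,6,7}→3
  4 left: {0,4,6,7}→4  {2,3,5,6}→1  {3,5,6,7}→4  {4,5,6,7}→6
  5 left: {0,4,5,6,7}→10  {1,2,3,5,6}→1  {2,3,5,6,7}→5  {3,4,5,6,7}→10
  6 left: {0,3,4,5,6,7}→20  {1,2,3,5,6,7}→6  {2,3,4,5,6,7}→15
  placing 0:e first → 21 extensions
  placing 1:d first → 35 extensions
total linear extensions = 56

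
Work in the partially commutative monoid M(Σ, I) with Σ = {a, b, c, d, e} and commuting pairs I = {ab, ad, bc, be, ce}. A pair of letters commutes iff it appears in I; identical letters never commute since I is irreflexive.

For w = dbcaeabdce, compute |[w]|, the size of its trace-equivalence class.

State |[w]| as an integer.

50

#0=d has no predecessor
#1=b depends on [0:d]
#2=c depends on [0:d]
#3=a depends on [2:c]
#4=e depends on [3:a]
#5=a depends on [4:e]
#6=b depends on [1:b]
#7=d depends on [4:e, 6:b]
#8=c depends on [5:a, 7:d]
#9=e depends on [5:a, 7:d]
sources: [0:d]
N(rest) = Σ N(rest − s) over sources s of rest; N(one piece) = 1:
  size 1 → [8]=1  [9]=1
  size 2 → [8,9]=2
  size 3 → [5,8,9]=2  [7,8,9]=2
  size 4 → [5,7,8,9]=4  [6,7,8,9]=2
  size 5 → [1,6,7,8,9]=2  [4,5,7,8,9]=4  [5,6,7,8,9]=6
  size 6 → [1,5,6,7,8,9]=8  [3,4,5,7,8,9]=4  [4,5,6,7,8,9]=10
  size 7 → [1,4,5,6,7,8,9]=18  [2,3,4,5,7,8,9]=4  [3,4,5,6,7,8,9]=14
  size 8 → [1,3,4,5,6,7,8,9]=32  [2,3,4,5,6,7,8,9]=18
  first=0(d) contributes 50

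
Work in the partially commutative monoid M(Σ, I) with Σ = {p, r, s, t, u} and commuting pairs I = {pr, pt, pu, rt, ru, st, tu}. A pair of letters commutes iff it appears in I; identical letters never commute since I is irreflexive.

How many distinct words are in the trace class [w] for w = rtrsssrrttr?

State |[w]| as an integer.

165

#0=r has no predecessor
#1=t has no predecessor
#2=r depends on [0:r]
#3=s depends on [2:r]
#4=s depends on [3:s]
#5=s depends on [4:s]
#6=r depends on [5:s]
#7=r depends on [6:r]
#8=t depends on [1:t]
#9=t depends on [8:t]
#10=r depends on [7:r]
sources: [0:r, 1:t]
N(rest) = Σ N(rest − s) over sources s of rest; N(one piece) = 1:
  size 1 → [9]=1  [10]=1
  size 2 → [7,10]=1  [8,9]=1  [9,10]=2
  size 3 → [1,8,9]=1  [6,7,10]=1  [7,9,10]=3  [8,9,10]=3
  size 4 → [1,8,9,10]=4  [5,6,7,10]=1  [6,7,9,10]=4  [7,8,9,10]=6
  size 5 → [1,7,8,9,10]=10  [4,5,6,7,10]=1  [5,6,7,9,10]=5  [6,7,8,9,10]=10
  size 6 → [1,6,7,8,9,10]=20  [3,4,5,6,7,10]=1  [4,5,6,7,9,10]=6  [5,6,7,8,9,10]=15
  size 7 → [1,5,6,7,8,9,10]=35  [2,3,4,5,6,7,10]=1  [3,4,5,6,7,9,10]=7  [4,5,6,7,8,9,10]=21
  size 8 → [0,2,3,4,5,6,7,10]=1  [1,4,5,6,7,8,9,10]=56  [2,3,4,5,6,7,9,10]=8  [3,4,5,6,7,8,9,10]=28
  size 9 → [0,2,3,4,5,6,7,9,10]=9  [1,3,4,5,6,7,8,9,10]=84  [2,3,4,5,6,7,8,9,10]=36
  first=0(r) contributes 120
  first=1(t) contributes 45
|[w]| = 165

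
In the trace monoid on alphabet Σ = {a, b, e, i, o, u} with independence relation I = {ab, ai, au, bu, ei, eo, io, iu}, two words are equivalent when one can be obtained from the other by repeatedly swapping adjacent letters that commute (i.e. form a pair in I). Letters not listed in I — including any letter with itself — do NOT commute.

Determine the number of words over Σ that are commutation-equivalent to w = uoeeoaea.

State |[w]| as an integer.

drop 0:u onto floor
drop 1:o onto {0:u}
drop 2:e onto {0:u}
drop 3:e onto {2:e}
drop 4:o onto {1:o}
drop 5:a onto {3:e, 4:o}
drop 6:e onto {5:a}
drop 7:a onto {6:e}
ground layer = {0:u}
drop-orders for the pieces not yet dropped (sum over which currently-grounded one goes next):
  1 to go: {7} 1
  2 to go: {6,7} 1
  3 to go: {5,6,7} 1
  4 to go: {3,5,6,7} 1  {4,5,6,7} 1
  5 to go: {1,4,5,6,7} 1  {2,3,5,6,7} 1  {3,4,5,6,7} 2
  6 to go: {1,3,4,5,6,7} 3  {2,3,4,5,6,7} 3
  if 0:u drops first: 6 orders

6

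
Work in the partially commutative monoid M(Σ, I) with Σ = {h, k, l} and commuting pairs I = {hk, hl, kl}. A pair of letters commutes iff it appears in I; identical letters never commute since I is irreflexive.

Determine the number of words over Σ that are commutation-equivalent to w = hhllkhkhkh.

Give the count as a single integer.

drop 0:h onto floor
drop 1:h onto {0:h}
drop 2:l onto floor
drop 3:l onto {2:l}
drop 4:k onto floor
drop 5:h onto {1:h}
drop 6:k onto {4:k}
drop 7:h onto {5:h}
drop 8:k onto {6:k}
drop 9:h onto {7:h}
ground layer = {0:h, 2:l, 4:k}
drop-orders for the pieces not yet dropped (sum over which currently-grounded one goes next):
  1 to go: {3} 1  {8} 1  {9} 1
  2 to go: {2,3} 1  {3,8} 2  {3,9} 2  {6,8} 1  {7,9} 1  {8,9} 2
  3 to go: {2,3,8} 3  {2,3,9} 3  {3,6,8} 3  {3,7,9} 3  {3,8,9} 6  {4,6,8} 1  {5,7,9} 1  {6,8,9} 3  {7,8,9} 3
  4 to go: {1,5,7,9} 1  {2,3,6,8} 6  {2,3,7,9} 6  {2,3,8,9} 12  {3,4,6,8} 4  {3,5,7,9} 4  {3,6,8,9} 12  {3,7,8,9} 12  {4,6,8,9} 4  {5,7,8,9} 4  {6,7,8,9} 6
  5 to go: {0,1,5,7,9} 1  {1,3,5,7,9} 5  {1,5,7,8,9} 5  {2,3,4,6,8} 10  {2,3,5,7,9} 10  {2,3,6,8,9} 30  {2,3,7,8,9} 30  {3,4,6,8,9} 20  {3,5,7,8,9} 20  {3,6,7,8,9} 30  {4,6,7,8,9} 10  {5,6,7,8,9} 10
  6 to go: {0,1,3,5,7,9} 6  {0,1,5,7,8,9} 6  {1,2,3,5,7,9} 15  {1,3,5,7,8,9} 30  {1,5,6,7,8,9} 15  {2,3,4,6,8,9} 60  {2,3,5,7,8,9} 60  {2,3,6,7,8,9} 90  {3,4,6,7,8,9} 60  {3,5,6,7,8,9} 60  {4,5,6,7,8,9} 20
  7 to go: {0,1,2,3,5,7,9} 21  {0,1,3,5,7,8,9} 42  {0,1,5,6,7,8,9} 21  {1,2,3,5,7,8,9} 105  {1,3,5,6,7,8,9} 105  {1,4,5,6,7,8,9} 35  {2,3,4,6,7,8,9} 210  {2,3,5,6,7,8,9} 210  {3,4,5,6,7,8,9} 140
  8 to go: {0,1,2,3,5,7,8,9} 168  {0,1,3,5,6,7,8,9} 168  {0,1,4,5,6,7,8,9} 56  {1,2,3,5,6,7,8,9} 420  {1,3,4,5,6,7,8,9} 280  {2,3,4,5,6,7,8,9} 560
  if 0:h drops first: 1260 orders
  if 2:l drops first: 504 orders
  if 4:k drops first: 756 orders
heap linearizations: 2520

2520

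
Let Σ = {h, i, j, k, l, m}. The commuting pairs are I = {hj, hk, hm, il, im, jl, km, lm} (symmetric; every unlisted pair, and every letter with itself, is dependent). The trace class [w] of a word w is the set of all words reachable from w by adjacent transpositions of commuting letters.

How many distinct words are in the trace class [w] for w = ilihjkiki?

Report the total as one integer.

11

#0=i has no predecessor
#1=l has no predecessor
#2=i depends on [0:i]
#3=h depends on [1:l, 2:i]
#4=j depends on [2:i]
#5=k depends on [1:l, 4:j]
#6=i depends on [3:h, 5:k]
#7=k depends on [6:i]
#8=i depends on [7:k]
sources: [0:i, 1:l]
N(rest) = Σ N(rest − s) over sources s of rest; N(one piece) = 1:
  size 1 → [8]=1
  size 2 → [7,8]=1
  size 3 → [6,7,8]=1
  size 4 → [3,6,7,8]=1  [5,6,7,8]=1
  size 5 → [3,5,6,7,8]=2  [4,5,6,7,8]=1
  size 6 → [1,3,5,6,7,8]=2  [3,4,5,6,7,8]=3
  size 7 → [1,3,4,5,6,7,8]=5  [2,3,4,5,6,7,8]=3
  first=0(i) contributes 8
  first=1(l) contributes 3
|[w]| = 11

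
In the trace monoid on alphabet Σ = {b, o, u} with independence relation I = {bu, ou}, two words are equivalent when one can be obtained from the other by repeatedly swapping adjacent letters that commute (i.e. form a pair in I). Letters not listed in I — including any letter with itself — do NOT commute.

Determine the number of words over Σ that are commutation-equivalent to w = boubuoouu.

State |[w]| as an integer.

126

#0=b has no predecessor
#1=o depends on [0:b]
#2=u has no predecessor
#3=b depends on [1:o]
#4=u depends on [2:u]
#5=o depends on [3:b]
#6=o depends on [5:o]
#7=u depends on [4:u]
#8=u depends on [7:u]
sources: [0:b, 2:u]
N(rest) = Σ N(rest − s) over sources s of rest; N(one piece) = 1:
  size 1 → [6]=1  [8]=1
  size 2 → [5,6]=1  [6,8]=2  [7,8]=1
  size 3 → [3,5,6]=1  [4,7,8]=1  [5,6,8]=3  [6,7,8]=3
  size 4 → [1,3,5,6]=1  [2,4,7,8]=1  [3,5,6,8]=4  [4,6,7,8]=4  [5,6,7,8]=6
  size 5 → [0,1,3,5,6]=1  [1,3,5,6,8]=5  [2,4,6,7,8]=5  [3,5,6,7,8]=10  [4,5,6,7,8]=10
  size 6 → [0,1,3,5,6,8]=6  [1,3,5,6,7,8]=15  [2,4,5,6,7,8]=15  [3,4,5,6,7,8]=20
  size 7 → [0,1,3,5,6,7,8]=21  [1,3,4,5,6,7,8]=35  [2,3,4,5,6,7,8]=35
  first=0(b) contributes 70
  first=2(u) contributes 56
|[w]| = 126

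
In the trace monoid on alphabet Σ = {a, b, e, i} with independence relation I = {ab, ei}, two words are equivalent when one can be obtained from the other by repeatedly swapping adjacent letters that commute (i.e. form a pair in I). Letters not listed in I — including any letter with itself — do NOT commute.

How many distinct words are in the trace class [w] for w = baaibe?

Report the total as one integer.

0(b) covers ∅
1(a) covers ∅
2(a) covers 1:a
3(i) covers 0:b, 2:a
4(b) covers 3:i
5(e) covers 4:b
floor of heap: 0:b, 1:a
completions by unplaced set U, small U first (add the entries for U minus each lowest piece of U):
  |U|=1: {5}:1
  |U|=2: {4,5}:1
  |U|=3: {3,4,5}:1
  |U|=4: {0,3,4,5}:1  {2,3,4,5}:1
  start at 0(b): 1
  start at 1(a): 2
sum over floor = 3

3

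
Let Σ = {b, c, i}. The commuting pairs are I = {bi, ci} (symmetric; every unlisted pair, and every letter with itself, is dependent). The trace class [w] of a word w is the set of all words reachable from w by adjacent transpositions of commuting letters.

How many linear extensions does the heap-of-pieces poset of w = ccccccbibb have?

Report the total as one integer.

10

piece 0:c — minimal
piece 1:c rests on {0:c}
piece 2:c rests on {1:c}
piece 3:c rests on {2:c}
piece 4:c rests on {3:c}
piece 5:c rests on {4:c}
piece 6:b rests on {5:c}
piece 7:i — minimal
piece 8:b rests on {6:b}
piece 9:b rests on {8:b}
minimal pieces: {0:c, 7:i}
ways to finish when only these pieces remain (= sum over removing one remaining piece with nothing left below it):
  1 left: {7}→1  {9}→1
  2 left: {7,9}→2  {8,9}→1
  3 left: {6,8,9}→1  {7,8,9}→3
  4 left: {5,6,8,9}→1  {6,7,8,9}→4
  5 left: {4,5,6,8,9}→1  {5,6,7,8,9}→5
  6 left: {3,4,5,6,8,9}→1  {4,5,6,7,8,9}→6
  7 left: {2,3,4,5,6,8,9}→1  {3,4,5,6,7,8,9}→7
  8 left: {1,2,3,4,5,6,8,9}→1  {2,3,4,5,6,7,8,9}→8
  placing 0:c first → 9 extensions
  placing 7:i first → 1 extensions
total linear extensions = 10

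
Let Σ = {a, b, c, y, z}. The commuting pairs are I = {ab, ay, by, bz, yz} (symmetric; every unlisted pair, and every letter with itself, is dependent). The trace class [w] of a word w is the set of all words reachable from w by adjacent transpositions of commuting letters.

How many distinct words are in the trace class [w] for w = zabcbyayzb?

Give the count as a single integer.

drop 0:z onto floor
drop 1:a onto {0:z}
drop 2:b onto floor
drop 3:c onto {1:a, 2:b}
drop 4:b onto {3:c}
drop 5:y onto {3:c}
drop 6:a onto {3:c}
drop 7:y onto {5:y}
drop 8:z onto {6:a}
drop 9:b onto {4:b}
ground layer = {0:z, 2:b}
drop-orders for the pieces not yet dropped (sum over which currently-grounded one goes next):
  1 to go: {7} 1  {8} 1  {9} 1
  2 to go: {4,9} 1  {5,7} 1  {6,8} 1  {7,8} 2  {7,9} 2  {8,9} 2
  3 to go: {4,7,9} 3  {4,8,9} 3  {5,7,8} 3  {5,7,9} 3  {6,7,8} 3  {6,8,9} 3  {7,8,9} 6
  4 to go: {4,5,7,9} 6  {4,6,8,9} 6  {4,7,8,9} 12  {5,6,7,8} 6  {5,7,8,9} 12  {6,7,8,9} 12
  5 to go: {4,5,7,8,9} 30  {4,6,7,8,9} 30  {5,6,7,8,9} 30
  6 to go: {4,5,6,7,8,9} 90
  7 to go: {3,4,5,6,7,8,9} 90
  8 to go: {1,3,4,5,6,7,8,9} 90  {2,3,4,5,6,7,8,9} 90
  if 0:z drops first: 180 orders
  if 2:b drops first: 90 orders
heap linearizations: 270

270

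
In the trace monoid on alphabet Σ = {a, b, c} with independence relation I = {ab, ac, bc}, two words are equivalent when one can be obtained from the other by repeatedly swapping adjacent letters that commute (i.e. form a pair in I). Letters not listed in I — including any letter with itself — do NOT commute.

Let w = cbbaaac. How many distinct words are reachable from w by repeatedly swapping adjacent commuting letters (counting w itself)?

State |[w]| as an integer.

210

0(c) covers ∅
1(b) covers ∅
2(b) covers 1:b
3(a) covers ∅
4(a) covers 3:a
5(a) covers 4:a
6(c) covers 0:c
floor of heap: 0:c, 1:b, 3:a
completions by unplaced set U, small U first (add the entries for U minus each lowest piece of U):
  |U|=1: {2}:1  {5}:1  {6}:1
  |U|=2: {0,6}:1  {1,2}:1  {2,5}:2  {2,6}:2  {4,5}:1  {5,6}:2
  |U|=3: {0,2,6}:3  {0,5,6}:3  {1,2,5}:3  {1,2,6}:3  {2,4,5}:3  {2,5,6}:6  {3,4,5}:1  {4,5,6}:3
  |U|=4: {0,1,2,6}:6  {0,2,5,6}:12  {0,4,5,6}:6  {1,2,4,5}:6  {1,2,5,6}:12  {2,3,4,5}:4  {2,4,5,6}:12  {3,4,5,6}:4
  |U|=5: {0,1,2,5,6}:30  {0,2,4,5,6}:30  {0,3,4,5,6}:10  {1,2,3,4,5}:10  {1,2,4,5,6}:30  {2,3,4,5,6}:20
  start at 0(c): 60
  start at 1(b): 60
  start at 3(a): 90
sum over floor = 210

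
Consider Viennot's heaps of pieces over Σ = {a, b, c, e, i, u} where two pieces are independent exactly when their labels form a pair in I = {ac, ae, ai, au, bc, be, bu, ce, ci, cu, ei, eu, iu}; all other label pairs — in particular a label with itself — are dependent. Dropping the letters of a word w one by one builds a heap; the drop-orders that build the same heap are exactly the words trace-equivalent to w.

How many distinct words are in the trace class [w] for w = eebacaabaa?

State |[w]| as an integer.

360

drop 0:e onto floor
drop 1:e onto {0:e}
drop 2:b onto floor
drop 3:a onto {2:b}
drop 4:c onto floor
drop 5:a onto {3:a}
drop 6:a onto {5:a}
drop 7:b onto {6:a}
drop 8:a onto {7:b}
drop 9:a onto {8:a}
ground layer = {0:e, 2:b, 4:c}
drop-orders for the pieces not yet dropped (sum over which currently-grounded one goes next):
  1 to go: {1} 1  {4} 1  {9} 1
  2 to go: {0,1} 1  {1,4} 2  {1,9} 2  {4,9} 2  {8,9} 1
  3 to go: {0,1,4} 3  {0,1,9} 3  {1,4,9} 6  {1,8,9} 3  {4,8,9} 3  {7,8,9} 1
  4 to go: {0,1,4,9} 12  {0,1,8,9} 6  {1,4,8,9} 12  {1,7,8,9} 4  {4,7,8,9} 4  {6,7,8,9} 1
  5 to go: {0,1,4,8,9} 30  {0,1,7,8,9} 10  {1,4,7,8,9} 20  {1,6,7,8,9} 5  {4,6,7,8,9} 5  {5,6,7,8,9} 1
  6 to go: {0,1,4,7,8,9} 60  {0,1,6,7,8,9} 15  {1,4,6,7,8,9} 30  {1,5,6,7,8,9} 6  {3,5,6,7,8,9} 1  {4,5,6,7,8,9} 6
  7 to go: {0,1,4,6,7,8,9} 105  {0,1,5,6,7,8,9} 21  {1,3,5,6,7,8,9} 7  {1,4,5,6,7,8,9} 42  {2,3,5,6,7,8,9} 1  {3,4,5,6,7,8,9} 7
  8 to go: {0,1,3,5,6,7,8,9} 28  {0,1,4,5,6,7,8,9} 168  {1,2,3,5,6,7,8,9} 8  {1,3,4,5,6,7,8,9} 56  {2,3,4,5,6,7,8,9} 8
  if 0:e drops first: 72 orders
  if 2:b drops first: 252 orders
  if 4:c drops first: 36 orders
heap linearizations: 360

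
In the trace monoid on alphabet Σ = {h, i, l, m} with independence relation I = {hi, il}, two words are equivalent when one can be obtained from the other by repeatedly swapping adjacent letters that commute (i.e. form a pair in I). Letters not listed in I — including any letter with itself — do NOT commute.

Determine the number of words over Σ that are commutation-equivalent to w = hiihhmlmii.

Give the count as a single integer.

0(h) covers ∅
1(i) covers ∅
2(i) covers 1:i
3(h) covers 0:h
4(h) covers 3:h
5(m) covers 2:i, 4:h
6(l) covers 5:m
7(m) covers 6:l
8(i) covers 7:m
9(i) covers 8:i
floor of heap: 0:h, 1:i
completions by unplaced set U, small U first (add the entries for U minus each lowest piece of U):
  |U|=1: {9}:1
  |U|=2: {8,9}:1
  |U|=3: {7,8,9}:1
  |U|=4: {6,7,8,9}:1
  |U|=5: {5,6,7,8,9}:1
  |U|=6: {2,5,6,7,8,9}:1  {4,5,6,7,8,9}:1
  |U|=7: {1,2,5,6,7,8,9}:1  {2,4,5,6,7,8,9}:2  {3,4,5,6,7,8,9}:1
  |U|=8: {0,3,4,5,6,7,8,9}:1  {1,2,4,5,6,7,8,9}:3  {2,3,4,5,6,7,8,9}:3
  start at 0(h): 6
  start at 1(i): 4
sum over floor = 10

10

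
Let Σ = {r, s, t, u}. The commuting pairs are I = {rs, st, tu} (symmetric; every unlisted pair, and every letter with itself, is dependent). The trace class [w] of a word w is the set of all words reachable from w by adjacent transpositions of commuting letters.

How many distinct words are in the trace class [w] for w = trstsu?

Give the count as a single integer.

0(t) covers ∅
1(r) covers 0:t
2(s) covers ∅
3(t) covers 1:r
4(s) covers 2:s
5(u) covers 1:r, 4:s
floor of heap: 0:t, 2:s
completions by unplaced set U, small U first (add the entries for U minus each lowest piece of U):
  |U|=1: {3}:1  {5}:1
  |U|=2: {3,5}:2  {4,5}:1
  |U|=3: {1,3,5}:2  {2,4,5}:1  {3,4,5}:3
  |U|=4: {0,1,3,5}:2  {1,3,4,5}:5  {2,3,4,5}:4
  start at 0(t): 9
  start at 2(s): 7
sum over floor = 16

16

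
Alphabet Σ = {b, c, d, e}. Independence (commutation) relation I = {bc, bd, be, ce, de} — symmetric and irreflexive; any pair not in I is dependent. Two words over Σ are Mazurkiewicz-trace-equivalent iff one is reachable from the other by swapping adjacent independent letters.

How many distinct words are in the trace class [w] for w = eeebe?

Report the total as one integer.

#0=e has no predecessor
#1=e depends on [0:e]
#2=e depends on [1:e]
#3=b has no predecessor
#4=e depends on [2:e]
sources: [0:e, 3:b]
N(rest) = Σ N(rest − s) over sources s of rest; N(one piece) = 1:
  size 1 → [3]=1  [4]=1
  size 2 → [2,4]=1  [3,4]=2
  size 3 → [1,2,4]=1  [2,3,4]=3
  first=0(e) contributes 4
  first=3(b) contributes 1
|[w]| = 5

5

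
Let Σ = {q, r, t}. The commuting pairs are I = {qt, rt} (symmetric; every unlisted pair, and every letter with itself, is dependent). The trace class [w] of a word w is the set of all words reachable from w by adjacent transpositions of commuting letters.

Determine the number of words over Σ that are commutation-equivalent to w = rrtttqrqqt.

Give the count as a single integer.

210

#0=r has no predecessor
#1=r depends on [0:r]
#2=t has no predecessor
#3=t depends on [2:t]
#4=t depends on [3:t]
#5=q depends on [1:r]
#6=r depends on [5:q]
#7=q depends on [6:r]
#8=q depends on [7:q]
#9=t depends on [4:t]
sources: [0:r, 2:t]
N(rest) = Σ N(rest − s) over sources s of rest; N(one piece) = 1:
  size 1 → [8]=1  [9]=1
  size 2 → [4,9]=1  [7,8]=1  [8,9]=2
  size 3 → [3,4,9]=1  [4,8,9]=3  [6,7,8]=1  [7,8,9]=3
  size 4 → [2,3,4,9]=1  [3,4,8,9]=4  [4,7,8,9]=6  [5,6,7,8]=1  [6,7,8,9]=4
  size 5 → [1,5,6,7,8]=1  [2,3,4,8,9]=5  [3,4,7,8,9]=10  [4,6,7,8,9]=10  [5,6,7,8,9]=5
  size 6 → [0,1,5,6,7,8]=1  [1,5,6,7,8,9]=6  [2,3,4,7,8,9]=15  [3,4,6,7,8,9]=20  [4,5,6,7,8,9]=15
  size 7 → [0,1,5,6,7,8,9]=7  [1,4,5,6,7,8,9]=21  [2,3,4,6,7,8,9]=35  [3,4,5,6,7,8,9]=35
  size 8 → [0,1,4,5,6,7,8,9]=28  [1,3,4,5,6,7,8,9]=56  [2,3,4,5,6,7,8,9]=70
  first=0(r) contributes 126
  first=2(t) contributes 84
|[w]| = 210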